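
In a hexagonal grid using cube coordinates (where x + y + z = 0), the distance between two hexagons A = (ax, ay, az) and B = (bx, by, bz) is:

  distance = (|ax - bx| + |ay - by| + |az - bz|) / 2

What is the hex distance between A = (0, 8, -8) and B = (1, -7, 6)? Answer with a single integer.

|ax - bx| = |0 - 1| = 1
|ay - by| = |8 - (-7)| = 15
|az - bz| = |-8 - 6| = 14
distance = (1 + 15 + 14) / 2 = 30 / 2 = 15

Answer: 15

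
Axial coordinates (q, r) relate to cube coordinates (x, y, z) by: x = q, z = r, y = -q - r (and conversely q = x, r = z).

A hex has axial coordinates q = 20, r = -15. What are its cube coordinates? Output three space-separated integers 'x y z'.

x = q = 20
z = r = -15
y = -x - z = -(20) - (-15) = -5

Answer: 20 -5 -15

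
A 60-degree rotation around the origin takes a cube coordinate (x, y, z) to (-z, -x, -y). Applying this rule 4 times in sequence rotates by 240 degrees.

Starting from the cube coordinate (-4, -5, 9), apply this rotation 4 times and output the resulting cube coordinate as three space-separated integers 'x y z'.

Start: (-4, -5, 9)
Step 1: (-4, -5, 9) -> (-(9), -(-4), -(-5)) = (-9, 4, 5)
Step 2: (-9, 4, 5) -> (-(5), -(-9), -(4)) = (-5, 9, -4)
Step 3: (-5, 9, -4) -> (-(-4), -(-5), -(9)) = (4, 5, -9)
Step 4: (4, 5, -9) -> (-(-9), -(4), -(5)) = (9, -4, -5)

Answer: 9 -4 -5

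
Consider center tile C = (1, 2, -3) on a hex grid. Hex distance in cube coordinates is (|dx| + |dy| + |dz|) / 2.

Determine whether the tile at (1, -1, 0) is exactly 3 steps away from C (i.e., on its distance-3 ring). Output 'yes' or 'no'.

|px - cx| = |1 - 1| = 0
|py - cy| = |-1 - 2| = 3
|pz - cz| = |0 - (-3)| = 3
distance = (0+3+3)/2 = 6/2 = 3
radius = 3; distance == radius -> yes

Answer: yes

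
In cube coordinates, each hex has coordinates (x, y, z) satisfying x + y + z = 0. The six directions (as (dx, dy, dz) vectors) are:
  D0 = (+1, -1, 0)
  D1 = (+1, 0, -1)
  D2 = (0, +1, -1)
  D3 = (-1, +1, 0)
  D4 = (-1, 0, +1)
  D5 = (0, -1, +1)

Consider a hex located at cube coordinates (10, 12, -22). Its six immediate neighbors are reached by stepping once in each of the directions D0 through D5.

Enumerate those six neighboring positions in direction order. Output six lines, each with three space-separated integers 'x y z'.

Center: (10, 12, -22). Add each direction:
  D0: (10, 12, -22) + (1, -1, 0) = (11, 11, -22)
  D1: (10, 12, -22) + (1, 0, -1) = (11, 12, -23)
  D2: (10, 12, -22) + (0, 1, -1) = (10, 13, -23)
  D3: (10, 12, -22) + (-1, 1, 0) = (9, 13, -22)
  D4: (10, 12, -22) + (-1, 0, 1) = (9, 12, -21)
  D5: (10, 12, -22) + (0, -1, 1) = (10, 11, -21)

Answer: 11 11 -22
11 12 -23
10 13 -23
9 13 -22
9 12 -21
10 11 -21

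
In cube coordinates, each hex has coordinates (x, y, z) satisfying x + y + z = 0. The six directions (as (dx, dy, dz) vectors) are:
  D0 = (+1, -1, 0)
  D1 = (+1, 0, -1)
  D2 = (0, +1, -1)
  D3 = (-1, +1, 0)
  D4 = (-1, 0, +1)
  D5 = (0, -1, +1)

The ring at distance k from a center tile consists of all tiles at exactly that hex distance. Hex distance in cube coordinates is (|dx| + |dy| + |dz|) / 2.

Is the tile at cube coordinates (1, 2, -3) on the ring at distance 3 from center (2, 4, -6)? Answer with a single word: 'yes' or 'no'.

Answer: yes

Derivation:
|px - cx| = |1 - 2| = 1
|py - cy| = |2 - 4| = 2
|pz - cz| = |-3 - (-6)| = 3
distance = (1+2+3)/2 = 6/2 = 3
radius = 3; distance == radius -> yes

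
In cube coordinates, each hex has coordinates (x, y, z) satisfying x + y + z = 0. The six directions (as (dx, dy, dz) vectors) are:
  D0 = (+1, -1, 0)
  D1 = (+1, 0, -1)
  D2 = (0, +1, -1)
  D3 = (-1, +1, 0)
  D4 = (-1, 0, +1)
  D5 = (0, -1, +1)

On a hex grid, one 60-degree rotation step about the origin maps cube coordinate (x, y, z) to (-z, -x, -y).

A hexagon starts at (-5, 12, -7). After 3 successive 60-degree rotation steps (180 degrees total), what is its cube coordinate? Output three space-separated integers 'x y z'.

Start: (-5, 12, -7)
Step 1: (-5, 12, -7) -> (-(-7), -(-5), -(12)) = (7, 5, -12)
Step 2: (7, 5, -12) -> (-(-12), -(7), -(5)) = (12, -7, -5)
Step 3: (12, -7, -5) -> (-(-5), -(12), -(-7)) = (5, -12, 7)

Answer: 5 -12 7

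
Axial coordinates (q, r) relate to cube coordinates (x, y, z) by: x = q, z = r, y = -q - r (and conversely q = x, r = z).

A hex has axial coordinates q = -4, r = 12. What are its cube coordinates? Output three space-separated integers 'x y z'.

x = q = -4
z = r = 12
y = -x - z = -(-4) - (12) = -8

Answer: -4 -8 12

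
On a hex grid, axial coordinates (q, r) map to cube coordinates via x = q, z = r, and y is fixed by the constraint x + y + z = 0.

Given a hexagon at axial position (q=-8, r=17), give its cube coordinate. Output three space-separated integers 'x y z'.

x = q = -8
z = r = 17
y = -x - z = -(-8) - (17) = -9

Answer: -8 -9 17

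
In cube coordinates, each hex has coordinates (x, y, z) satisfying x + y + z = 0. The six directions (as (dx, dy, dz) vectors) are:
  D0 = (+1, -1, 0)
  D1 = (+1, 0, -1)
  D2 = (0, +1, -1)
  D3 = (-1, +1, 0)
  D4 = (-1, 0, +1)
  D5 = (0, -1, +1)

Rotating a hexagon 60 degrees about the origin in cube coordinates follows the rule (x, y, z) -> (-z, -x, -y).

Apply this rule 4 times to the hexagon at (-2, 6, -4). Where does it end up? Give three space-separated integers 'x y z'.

Start: (-2, 6, -4)
Step 1: (-2, 6, -4) -> (-(-4), -(-2), -(6)) = (4, 2, -6)
Step 2: (4, 2, -6) -> (-(-6), -(4), -(2)) = (6, -4, -2)
Step 3: (6, -4, -2) -> (-(-2), -(6), -(-4)) = (2, -6, 4)
Step 4: (2, -6, 4) -> (-(4), -(2), -(-6)) = (-4, -2, 6)

Answer: -4 -2 6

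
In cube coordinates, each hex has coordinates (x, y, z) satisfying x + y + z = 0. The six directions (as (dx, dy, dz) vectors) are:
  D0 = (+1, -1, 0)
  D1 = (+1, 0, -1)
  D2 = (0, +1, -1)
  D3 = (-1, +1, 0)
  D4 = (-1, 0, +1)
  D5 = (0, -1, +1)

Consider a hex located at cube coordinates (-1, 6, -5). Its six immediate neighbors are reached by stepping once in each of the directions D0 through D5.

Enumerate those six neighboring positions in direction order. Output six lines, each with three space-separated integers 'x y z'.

Center: (-1, 6, -5). Add each direction:
  D0: (-1, 6, -5) + (1, -1, 0) = (0, 5, -5)
  D1: (-1, 6, -5) + (1, 0, -1) = (0, 6, -6)
  D2: (-1, 6, -5) + (0, 1, -1) = (-1, 7, -6)
  D3: (-1, 6, -5) + (-1, 1, 0) = (-2, 7, -5)
  D4: (-1, 6, -5) + (-1, 0, 1) = (-2, 6, -4)
  D5: (-1, 6, -5) + (0, -1, 1) = (-1, 5, -4)

Answer: 0 5 -5
0 6 -6
-1 7 -6
-2 7 -5
-2 6 -4
-1 5 -4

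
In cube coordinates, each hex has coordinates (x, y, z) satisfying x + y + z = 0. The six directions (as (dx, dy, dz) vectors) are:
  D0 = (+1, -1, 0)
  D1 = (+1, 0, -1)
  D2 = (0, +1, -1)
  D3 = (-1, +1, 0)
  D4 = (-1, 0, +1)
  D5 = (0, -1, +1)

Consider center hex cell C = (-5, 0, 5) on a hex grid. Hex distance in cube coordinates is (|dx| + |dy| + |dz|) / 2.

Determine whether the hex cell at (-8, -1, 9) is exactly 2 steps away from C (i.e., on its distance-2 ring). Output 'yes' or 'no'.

Answer: no

Derivation:
|px - cx| = |-8 - (-5)| = 3
|py - cy| = |-1 - 0| = 1
|pz - cz| = |9 - 5| = 4
distance = (3+1+4)/2 = 8/2 = 4
radius = 2; distance != radius -> no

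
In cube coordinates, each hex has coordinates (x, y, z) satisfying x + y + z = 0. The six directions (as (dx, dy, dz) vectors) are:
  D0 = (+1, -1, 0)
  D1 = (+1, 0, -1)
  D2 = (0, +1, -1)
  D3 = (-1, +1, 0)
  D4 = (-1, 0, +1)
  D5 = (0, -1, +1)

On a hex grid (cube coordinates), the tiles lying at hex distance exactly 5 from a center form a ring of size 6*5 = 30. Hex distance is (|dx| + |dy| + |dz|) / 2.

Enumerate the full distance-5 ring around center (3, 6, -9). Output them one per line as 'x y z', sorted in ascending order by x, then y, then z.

Walk ring at distance 5 from (3, 6, -9):
Start at center + D4*5 = (-2, 6, -4)
  hex 0: (-2, 6, -4)
  hex 1: (-1, 5, -4)
  hex 2: (0, 4, -4)
  hex 3: (1, 3, -4)
  hex 4: (2, 2, -4)
  hex 5: (3, 1, -4)
  hex 6: (4, 1, -5)
  hex 7: (5, 1, -6)
  hex 8: (6, 1, -7)
  hex 9: (7, 1, -8)
  hex 10: (8, 1, -9)
  hex 11: (8, 2, -10)
  hex 12: (8, 3, -11)
  hex 13: (8, 4, -12)
  hex 14: (8, 5, -13)
  hex 15: (8, 6, -14)
  hex 16: (7, 7, -14)
  hex 17: (6, 8, -14)
  hex 18: (5, 9, -14)
  hex 19: (4, 10, -14)
  hex 20: (3, 11, -14)
  hex 21: (2, 11, -13)
  hex 22: (1, 11, -12)
  hex 23: (0, 11, -11)
  hex 24: (-1, 11, -10)
  hex 25: (-2, 11, -9)
  hex 26: (-2, 10, -8)
  hex 27: (-2, 9, -7)
  hex 28: (-2, 8, -6)
  hex 29: (-2, 7, -5)
Sorted: 30 hexes.

Answer: -2 6 -4
-2 7 -5
-2 8 -6
-2 9 -7
-2 10 -8
-2 11 -9
-1 5 -4
-1 11 -10
0 4 -4
0 11 -11
1 3 -4
1 11 -12
2 2 -4
2 11 -13
3 1 -4
3 11 -14
4 1 -5
4 10 -14
5 1 -6
5 9 -14
6 1 -7
6 8 -14
7 1 -8
7 7 -14
8 1 -9
8 2 -10
8 3 -11
8 4 -12
8 5 -13
8 6 -14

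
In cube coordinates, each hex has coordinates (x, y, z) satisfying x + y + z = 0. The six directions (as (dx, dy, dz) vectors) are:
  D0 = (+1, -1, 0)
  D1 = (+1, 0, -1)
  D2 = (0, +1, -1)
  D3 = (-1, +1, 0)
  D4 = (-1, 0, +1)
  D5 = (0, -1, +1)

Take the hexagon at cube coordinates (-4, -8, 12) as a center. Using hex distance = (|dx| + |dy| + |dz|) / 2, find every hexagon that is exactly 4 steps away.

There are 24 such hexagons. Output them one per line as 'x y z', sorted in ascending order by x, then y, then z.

Answer: -8 -8 16
-8 -7 15
-8 -6 14
-8 -5 13
-8 -4 12
-7 -9 16
-7 -4 11
-6 -10 16
-6 -4 10
-5 -11 16
-5 -4 9
-4 -12 16
-4 -4 8
-3 -12 15
-3 -5 8
-2 -12 14
-2 -6 8
-1 -12 13
-1 -7 8
0 -12 12
0 -11 11
0 -10 10
0 -9 9
0 -8 8

Derivation:
Walk ring at distance 4 from (-4, -8, 12):
Start at center + D4*4 = (-8, -8, 16)
  hex 0: (-8, -8, 16)
  hex 1: (-7, -9, 16)
  hex 2: (-6, -10, 16)
  hex 3: (-5, -11, 16)
  hex 4: (-4, -12, 16)
  hex 5: (-3, -12, 15)
  hex 6: (-2, -12, 14)
  hex 7: (-1, -12, 13)
  hex 8: (0, -12, 12)
  hex 9: (0, -11, 11)
  hex 10: (0, -10, 10)
  hex 11: (0, -9, 9)
  hex 12: (0, -8, 8)
  hex 13: (-1, -7, 8)
  hex 14: (-2, -6, 8)
  hex 15: (-3, -5, 8)
  hex 16: (-4, -4, 8)
  hex 17: (-5, -4, 9)
  hex 18: (-6, -4, 10)
  hex 19: (-7, -4, 11)
  hex 20: (-8, -4, 12)
  hex 21: (-8, -5, 13)
  hex 22: (-8, -6, 14)
  hex 23: (-8, -7, 15)
Sorted: 24 hexes.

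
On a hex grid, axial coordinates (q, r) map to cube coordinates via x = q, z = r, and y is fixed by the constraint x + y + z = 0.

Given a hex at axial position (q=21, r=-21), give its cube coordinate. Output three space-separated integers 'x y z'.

x = q = 21
z = r = -21
y = -x - z = -(21) - (-21) = 0

Answer: 21 0 -21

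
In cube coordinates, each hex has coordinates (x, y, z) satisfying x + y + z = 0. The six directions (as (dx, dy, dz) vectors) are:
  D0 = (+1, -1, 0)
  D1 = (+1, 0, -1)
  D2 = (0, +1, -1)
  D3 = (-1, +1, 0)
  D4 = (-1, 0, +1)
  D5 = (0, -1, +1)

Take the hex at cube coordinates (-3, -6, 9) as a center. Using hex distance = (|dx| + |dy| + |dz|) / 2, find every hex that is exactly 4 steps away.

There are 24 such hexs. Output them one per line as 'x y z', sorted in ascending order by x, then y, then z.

Answer: -7 -6 13
-7 -5 12
-7 -4 11
-7 -3 10
-7 -2 9
-6 -7 13
-6 -2 8
-5 -8 13
-5 -2 7
-4 -9 13
-4 -2 6
-3 -10 13
-3 -2 5
-2 -10 12
-2 -3 5
-1 -10 11
-1 -4 5
0 -10 10
0 -5 5
1 -10 9
1 -9 8
1 -8 7
1 -7 6
1 -6 5

Derivation:
Walk ring at distance 4 from (-3, -6, 9):
Start at center + D4*4 = (-7, -6, 13)
  hex 0: (-7, -6, 13)
  hex 1: (-6, -7, 13)
  hex 2: (-5, -8, 13)
  hex 3: (-4, -9, 13)
  hex 4: (-3, -10, 13)
  hex 5: (-2, -10, 12)
  hex 6: (-1, -10, 11)
  hex 7: (0, -10, 10)
  hex 8: (1, -10, 9)
  hex 9: (1, -9, 8)
  hex 10: (1, -8, 7)
  hex 11: (1, -7, 6)
  hex 12: (1, -6, 5)
  hex 13: (0, -5, 5)
  hex 14: (-1, -4, 5)
  hex 15: (-2, -3, 5)
  hex 16: (-3, -2, 5)
  hex 17: (-4, -2, 6)
  hex 18: (-5, -2, 7)
  hex 19: (-6, -2, 8)
  hex 20: (-7, -2, 9)
  hex 21: (-7, -3, 10)
  hex 22: (-7, -4, 11)
  hex 23: (-7, -5, 12)
Sorted: 24 hexes.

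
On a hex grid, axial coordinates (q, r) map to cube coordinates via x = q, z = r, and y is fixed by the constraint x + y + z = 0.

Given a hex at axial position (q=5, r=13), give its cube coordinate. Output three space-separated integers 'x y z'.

x = q = 5
z = r = 13
y = -x - z = -(5) - (13) = -18

Answer: 5 -18 13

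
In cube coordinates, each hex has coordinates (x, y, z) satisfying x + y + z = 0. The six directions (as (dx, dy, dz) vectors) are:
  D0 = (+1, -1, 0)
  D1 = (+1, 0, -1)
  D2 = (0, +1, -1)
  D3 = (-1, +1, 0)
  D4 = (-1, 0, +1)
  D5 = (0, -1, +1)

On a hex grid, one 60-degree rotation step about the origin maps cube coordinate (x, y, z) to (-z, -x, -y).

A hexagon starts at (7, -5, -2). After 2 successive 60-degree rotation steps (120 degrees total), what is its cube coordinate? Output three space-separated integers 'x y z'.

Start: (7, -5, -2)
Step 1: (7, -5, -2) -> (-(-2), -(7), -(-5)) = (2, -7, 5)
Step 2: (2, -7, 5) -> (-(5), -(2), -(-7)) = (-5, -2, 7)

Answer: -5 -2 7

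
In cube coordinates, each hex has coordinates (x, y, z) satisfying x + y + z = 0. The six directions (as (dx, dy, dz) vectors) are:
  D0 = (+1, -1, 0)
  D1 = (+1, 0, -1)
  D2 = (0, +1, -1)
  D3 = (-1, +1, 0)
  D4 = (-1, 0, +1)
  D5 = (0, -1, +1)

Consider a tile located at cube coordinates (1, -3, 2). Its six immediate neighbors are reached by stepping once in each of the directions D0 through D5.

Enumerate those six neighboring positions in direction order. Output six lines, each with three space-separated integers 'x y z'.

Answer: 2 -4 2
2 -3 1
1 -2 1
0 -2 2
0 -3 3
1 -4 3

Derivation:
Center: (1, -3, 2). Add each direction:
  D0: (1, -3, 2) + (1, -1, 0) = (2, -4, 2)
  D1: (1, -3, 2) + (1, 0, -1) = (2, -3, 1)
  D2: (1, -3, 2) + (0, 1, -1) = (1, -2, 1)
  D3: (1, -3, 2) + (-1, 1, 0) = (0, -2, 2)
  D4: (1, -3, 2) + (-1, 0, 1) = (0, -3, 3)
  D5: (1, -3, 2) + (0, -1, 1) = (1, -4, 3)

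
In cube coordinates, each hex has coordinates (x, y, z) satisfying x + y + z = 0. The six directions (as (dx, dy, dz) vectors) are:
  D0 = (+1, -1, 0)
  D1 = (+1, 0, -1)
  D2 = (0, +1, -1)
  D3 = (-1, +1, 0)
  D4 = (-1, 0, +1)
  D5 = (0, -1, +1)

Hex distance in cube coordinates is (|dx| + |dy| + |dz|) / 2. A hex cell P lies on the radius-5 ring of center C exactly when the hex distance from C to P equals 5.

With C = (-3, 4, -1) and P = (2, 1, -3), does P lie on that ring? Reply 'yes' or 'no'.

|px - cx| = |2 - (-3)| = 5
|py - cy| = |1 - 4| = 3
|pz - cz| = |-3 - (-1)| = 2
distance = (5+3+2)/2 = 10/2 = 5
radius = 5; distance == radius -> yes

Answer: yes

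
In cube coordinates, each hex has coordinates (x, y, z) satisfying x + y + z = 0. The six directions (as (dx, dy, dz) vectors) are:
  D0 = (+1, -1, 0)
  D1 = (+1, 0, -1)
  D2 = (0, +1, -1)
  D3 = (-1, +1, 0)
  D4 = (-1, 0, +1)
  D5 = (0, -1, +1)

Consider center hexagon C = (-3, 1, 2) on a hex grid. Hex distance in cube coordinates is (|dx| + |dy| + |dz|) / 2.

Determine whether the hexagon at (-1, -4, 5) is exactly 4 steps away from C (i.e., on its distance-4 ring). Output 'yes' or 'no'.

Answer: no

Derivation:
|px - cx| = |-1 - (-3)| = 2
|py - cy| = |-4 - 1| = 5
|pz - cz| = |5 - 2| = 3
distance = (2+5+3)/2 = 10/2 = 5
radius = 4; distance != radius -> no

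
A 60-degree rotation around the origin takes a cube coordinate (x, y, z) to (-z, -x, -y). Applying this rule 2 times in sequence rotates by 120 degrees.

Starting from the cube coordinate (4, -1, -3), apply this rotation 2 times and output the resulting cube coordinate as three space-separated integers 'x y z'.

Start: (4, -1, -3)
Step 1: (4, -1, -3) -> (-(-3), -(4), -(-1)) = (3, -4, 1)
Step 2: (3, -4, 1) -> (-(1), -(3), -(-4)) = (-1, -3, 4)

Answer: -1 -3 4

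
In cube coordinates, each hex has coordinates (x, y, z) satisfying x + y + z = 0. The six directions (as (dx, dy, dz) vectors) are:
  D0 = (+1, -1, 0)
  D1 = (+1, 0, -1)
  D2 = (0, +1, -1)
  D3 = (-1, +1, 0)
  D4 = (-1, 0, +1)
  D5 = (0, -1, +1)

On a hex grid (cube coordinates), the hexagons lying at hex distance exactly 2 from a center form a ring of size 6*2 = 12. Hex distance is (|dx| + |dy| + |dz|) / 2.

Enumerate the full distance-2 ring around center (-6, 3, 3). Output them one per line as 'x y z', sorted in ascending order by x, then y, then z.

Walk ring at distance 2 from (-6, 3, 3):
Start at center + D4*2 = (-8, 3, 5)
  hex 0: (-8, 3, 5)
  hex 1: (-7, 2, 5)
  hex 2: (-6, 1, 5)
  hex 3: (-5, 1, 4)
  hex 4: (-4, 1, 3)
  hex 5: (-4, 2, 2)
  hex 6: (-4, 3, 1)
  hex 7: (-5, 4, 1)
  hex 8: (-6, 5, 1)
  hex 9: (-7, 5, 2)
  hex 10: (-8, 5, 3)
  hex 11: (-8, 4, 4)
Sorted: 12 hexes.

Answer: -8 3 5
-8 4 4
-8 5 3
-7 2 5
-7 5 2
-6 1 5
-6 5 1
-5 1 4
-5 4 1
-4 1 3
-4 2 2
-4 3 1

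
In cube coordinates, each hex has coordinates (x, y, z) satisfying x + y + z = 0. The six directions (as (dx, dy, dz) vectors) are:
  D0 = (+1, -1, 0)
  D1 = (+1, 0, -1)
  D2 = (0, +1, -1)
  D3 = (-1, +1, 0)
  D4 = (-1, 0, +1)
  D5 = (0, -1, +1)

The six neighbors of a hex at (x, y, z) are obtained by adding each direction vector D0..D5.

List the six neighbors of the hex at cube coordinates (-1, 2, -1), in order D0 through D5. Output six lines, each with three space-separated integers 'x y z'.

Answer: 0 1 -1
0 2 -2
-1 3 -2
-2 3 -1
-2 2 0
-1 1 0

Derivation:
Center: (-1, 2, -1). Add each direction:
  D0: (-1, 2, -1) + (1, -1, 0) = (0, 1, -1)
  D1: (-1, 2, -1) + (1, 0, -1) = (0, 2, -2)
  D2: (-1, 2, -1) + (0, 1, -1) = (-1, 3, -2)
  D3: (-1, 2, -1) + (-1, 1, 0) = (-2, 3, -1)
  D4: (-1, 2, -1) + (-1, 0, 1) = (-2, 2, 0)
  D5: (-1, 2, -1) + (0, -1, 1) = (-1, 1, 0)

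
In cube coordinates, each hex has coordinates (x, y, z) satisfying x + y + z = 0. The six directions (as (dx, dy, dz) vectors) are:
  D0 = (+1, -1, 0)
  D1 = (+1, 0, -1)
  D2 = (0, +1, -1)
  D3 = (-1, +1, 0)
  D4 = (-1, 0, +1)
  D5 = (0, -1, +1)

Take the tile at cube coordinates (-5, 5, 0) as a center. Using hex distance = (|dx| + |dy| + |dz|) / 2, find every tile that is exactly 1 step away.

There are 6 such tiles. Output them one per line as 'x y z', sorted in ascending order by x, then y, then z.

Answer: -6 5 1
-6 6 0
-5 4 1
-5 6 -1
-4 4 0
-4 5 -1

Derivation:
Walk ring at distance 1 from (-5, 5, 0):
Start at center + D4*1 = (-6, 5, 1)
  hex 0: (-6, 5, 1)
  hex 1: (-5, 4, 1)
  hex 2: (-4, 4, 0)
  hex 3: (-4, 5, -1)
  hex 4: (-5, 6, -1)
  hex 5: (-6, 6, 0)
Sorted: 6 hexes.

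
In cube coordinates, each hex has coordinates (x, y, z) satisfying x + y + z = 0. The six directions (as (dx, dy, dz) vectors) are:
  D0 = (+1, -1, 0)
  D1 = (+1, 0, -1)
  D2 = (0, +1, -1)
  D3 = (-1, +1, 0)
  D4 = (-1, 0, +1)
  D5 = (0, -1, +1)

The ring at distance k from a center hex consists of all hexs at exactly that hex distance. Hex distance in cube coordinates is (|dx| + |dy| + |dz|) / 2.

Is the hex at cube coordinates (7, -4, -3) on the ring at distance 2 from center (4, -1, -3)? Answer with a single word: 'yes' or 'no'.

Answer: no

Derivation:
|px - cx| = |7 - 4| = 3
|py - cy| = |-4 - (-1)| = 3
|pz - cz| = |-3 - (-3)| = 0
distance = (3+3+0)/2 = 6/2 = 3
radius = 2; distance != radius -> no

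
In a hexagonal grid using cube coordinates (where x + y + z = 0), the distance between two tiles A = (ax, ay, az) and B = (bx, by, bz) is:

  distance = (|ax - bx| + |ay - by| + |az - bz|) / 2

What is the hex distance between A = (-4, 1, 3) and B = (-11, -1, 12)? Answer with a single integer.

|ax - bx| = |-4 - (-11)| = 7
|ay - by| = |1 - (-1)| = 2
|az - bz| = |3 - 12| = 9
distance = (7 + 2 + 9) / 2 = 18 / 2 = 9

Answer: 9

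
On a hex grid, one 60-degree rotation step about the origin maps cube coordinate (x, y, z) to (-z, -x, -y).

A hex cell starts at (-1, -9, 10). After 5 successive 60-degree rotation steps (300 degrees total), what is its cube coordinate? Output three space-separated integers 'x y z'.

Answer: 9 -10 1

Derivation:
Start: (-1, -9, 10)
Step 1: (-1, -9, 10) -> (-(10), -(-1), -(-9)) = (-10, 1, 9)
Step 2: (-10, 1, 9) -> (-(9), -(-10), -(1)) = (-9, 10, -1)
Step 3: (-9, 10, -1) -> (-(-1), -(-9), -(10)) = (1, 9, -10)
Step 4: (1, 9, -10) -> (-(-10), -(1), -(9)) = (10, -1, -9)
Step 5: (10, -1, -9) -> (-(-9), -(10), -(-1)) = (9, -10, 1)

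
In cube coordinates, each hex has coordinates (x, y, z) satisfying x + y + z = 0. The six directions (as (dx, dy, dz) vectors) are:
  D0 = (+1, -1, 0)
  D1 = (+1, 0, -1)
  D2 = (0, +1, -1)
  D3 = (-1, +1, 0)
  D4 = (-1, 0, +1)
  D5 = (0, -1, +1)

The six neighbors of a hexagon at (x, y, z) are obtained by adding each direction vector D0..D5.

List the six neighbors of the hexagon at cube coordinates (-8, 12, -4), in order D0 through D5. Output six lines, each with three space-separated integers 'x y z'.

Answer: -7 11 -4
-7 12 -5
-8 13 -5
-9 13 -4
-9 12 -3
-8 11 -3

Derivation:
Center: (-8, 12, -4). Add each direction:
  D0: (-8, 12, -4) + (1, -1, 0) = (-7, 11, -4)
  D1: (-8, 12, -4) + (1, 0, -1) = (-7, 12, -5)
  D2: (-8, 12, -4) + (0, 1, -1) = (-8, 13, -5)
  D3: (-8, 12, -4) + (-1, 1, 0) = (-9, 13, -4)
  D4: (-8, 12, -4) + (-1, 0, 1) = (-9, 12, -3)
  D5: (-8, 12, -4) + (0, -1, 1) = (-8, 11, -3)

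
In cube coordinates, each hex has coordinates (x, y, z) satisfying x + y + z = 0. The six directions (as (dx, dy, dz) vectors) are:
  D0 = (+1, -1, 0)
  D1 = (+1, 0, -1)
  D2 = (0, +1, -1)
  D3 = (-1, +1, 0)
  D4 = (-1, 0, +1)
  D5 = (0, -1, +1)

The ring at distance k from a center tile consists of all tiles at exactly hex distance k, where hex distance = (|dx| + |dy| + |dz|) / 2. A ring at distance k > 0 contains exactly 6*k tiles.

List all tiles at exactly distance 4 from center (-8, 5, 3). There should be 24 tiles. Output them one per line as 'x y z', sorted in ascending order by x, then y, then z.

Answer: -12 5 7
-12 6 6
-12 7 5
-12 8 4
-12 9 3
-11 4 7
-11 9 2
-10 3 7
-10 9 1
-9 2 7
-9 9 0
-8 1 7
-8 9 -1
-7 1 6
-7 8 -1
-6 1 5
-6 7 -1
-5 1 4
-5 6 -1
-4 1 3
-4 2 2
-4 3 1
-4 4 0
-4 5 -1

Derivation:
Walk ring at distance 4 from (-8, 5, 3):
Start at center + D4*4 = (-12, 5, 7)
  hex 0: (-12, 5, 7)
  hex 1: (-11, 4, 7)
  hex 2: (-10, 3, 7)
  hex 3: (-9, 2, 7)
  hex 4: (-8, 1, 7)
  hex 5: (-7, 1, 6)
  hex 6: (-6, 1, 5)
  hex 7: (-5, 1, 4)
  hex 8: (-4, 1, 3)
  hex 9: (-4, 2, 2)
  hex 10: (-4, 3, 1)
  hex 11: (-4, 4, 0)
  hex 12: (-4, 5, -1)
  hex 13: (-5, 6, -1)
  hex 14: (-6, 7, -1)
  hex 15: (-7, 8, -1)
  hex 16: (-8, 9, -1)
  hex 17: (-9, 9, 0)
  hex 18: (-10, 9, 1)
  hex 19: (-11, 9, 2)
  hex 20: (-12, 9, 3)
  hex 21: (-12, 8, 4)
  hex 22: (-12, 7, 5)
  hex 23: (-12, 6, 6)
Sorted: 24 hexes.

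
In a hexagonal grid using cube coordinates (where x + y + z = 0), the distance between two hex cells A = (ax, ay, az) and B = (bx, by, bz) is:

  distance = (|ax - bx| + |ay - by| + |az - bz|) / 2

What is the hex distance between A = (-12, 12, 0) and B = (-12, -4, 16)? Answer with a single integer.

|ax - bx| = |-12 - (-12)| = 0
|ay - by| = |12 - (-4)| = 16
|az - bz| = |0 - 16| = 16
distance = (0 + 16 + 16) / 2 = 32 / 2 = 16

Answer: 16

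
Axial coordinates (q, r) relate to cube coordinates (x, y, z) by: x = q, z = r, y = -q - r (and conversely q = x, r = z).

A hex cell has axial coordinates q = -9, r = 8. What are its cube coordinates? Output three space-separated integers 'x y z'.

Answer: -9 1 8

Derivation:
x = q = -9
z = r = 8
y = -x - z = -(-9) - (8) = 1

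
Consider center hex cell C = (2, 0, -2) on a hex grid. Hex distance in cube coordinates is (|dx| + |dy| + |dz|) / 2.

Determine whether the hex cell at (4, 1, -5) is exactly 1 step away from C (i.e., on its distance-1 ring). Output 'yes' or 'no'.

|px - cx| = |4 - 2| = 2
|py - cy| = |1 - 0| = 1
|pz - cz| = |-5 - (-2)| = 3
distance = (2+1+3)/2 = 6/2 = 3
radius = 1; distance != radius -> no

Answer: no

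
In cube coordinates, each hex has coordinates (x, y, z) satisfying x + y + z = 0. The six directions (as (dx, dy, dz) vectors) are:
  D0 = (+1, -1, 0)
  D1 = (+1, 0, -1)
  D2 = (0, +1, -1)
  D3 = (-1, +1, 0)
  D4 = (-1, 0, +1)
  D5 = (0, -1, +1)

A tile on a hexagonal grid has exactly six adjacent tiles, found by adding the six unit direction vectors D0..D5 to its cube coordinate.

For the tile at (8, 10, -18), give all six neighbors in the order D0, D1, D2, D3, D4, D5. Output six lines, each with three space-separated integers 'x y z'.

Answer: 9 9 -18
9 10 -19
8 11 -19
7 11 -18
7 10 -17
8 9 -17

Derivation:
Center: (8, 10, -18). Add each direction:
  D0: (8, 10, -18) + (1, -1, 0) = (9, 9, -18)
  D1: (8, 10, -18) + (1, 0, -1) = (9, 10, -19)
  D2: (8, 10, -18) + (0, 1, -1) = (8, 11, -19)
  D3: (8, 10, -18) + (-1, 1, 0) = (7, 11, -18)
  D4: (8, 10, -18) + (-1, 0, 1) = (7, 10, -17)
  D5: (8, 10, -18) + (0, -1, 1) = (8, 9, -17)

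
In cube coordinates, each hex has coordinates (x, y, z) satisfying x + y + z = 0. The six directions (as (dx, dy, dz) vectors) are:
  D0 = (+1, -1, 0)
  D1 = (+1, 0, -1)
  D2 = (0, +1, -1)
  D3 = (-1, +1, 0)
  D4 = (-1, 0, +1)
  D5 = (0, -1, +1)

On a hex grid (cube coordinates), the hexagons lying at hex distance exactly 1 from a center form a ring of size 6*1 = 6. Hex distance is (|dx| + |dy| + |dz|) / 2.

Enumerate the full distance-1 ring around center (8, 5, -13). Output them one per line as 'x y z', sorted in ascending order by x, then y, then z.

Walk ring at distance 1 from (8, 5, -13):
Start at center + D4*1 = (7, 5, -12)
  hex 0: (7, 5, -12)
  hex 1: (8, 4, -12)
  hex 2: (9, 4, -13)
  hex 3: (9, 5, -14)
  hex 4: (8, 6, -14)
  hex 5: (7, 6, -13)
Sorted: 6 hexes.

Answer: 7 5 -12
7 6 -13
8 4 -12
8 6 -14
9 4 -13
9 5 -14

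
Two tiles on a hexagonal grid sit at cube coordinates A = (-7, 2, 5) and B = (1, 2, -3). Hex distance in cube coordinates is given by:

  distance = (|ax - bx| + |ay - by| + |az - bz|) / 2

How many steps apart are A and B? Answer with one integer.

|ax - bx| = |-7 - 1| = 8
|ay - by| = |2 - 2| = 0
|az - bz| = |5 - (-3)| = 8
distance = (8 + 0 + 8) / 2 = 16 / 2 = 8

Answer: 8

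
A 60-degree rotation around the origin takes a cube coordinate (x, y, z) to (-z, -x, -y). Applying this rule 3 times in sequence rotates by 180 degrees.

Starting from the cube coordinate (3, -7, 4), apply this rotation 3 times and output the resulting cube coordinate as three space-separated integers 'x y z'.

Start: (3, -7, 4)
Step 1: (3, -7, 4) -> (-(4), -(3), -(-7)) = (-4, -3, 7)
Step 2: (-4, -3, 7) -> (-(7), -(-4), -(-3)) = (-7, 4, 3)
Step 3: (-7, 4, 3) -> (-(3), -(-7), -(4)) = (-3, 7, -4)

Answer: -3 7 -4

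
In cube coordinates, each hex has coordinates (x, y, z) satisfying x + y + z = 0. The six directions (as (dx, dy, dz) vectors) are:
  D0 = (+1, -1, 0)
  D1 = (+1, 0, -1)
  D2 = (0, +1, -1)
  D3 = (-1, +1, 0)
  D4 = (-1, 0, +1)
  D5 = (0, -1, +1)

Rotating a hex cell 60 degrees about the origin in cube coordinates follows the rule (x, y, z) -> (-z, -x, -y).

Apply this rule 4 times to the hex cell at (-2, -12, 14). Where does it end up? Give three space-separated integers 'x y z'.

Answer: 14 -2 -12

Derivation:
Start: (-2, -12, 14)
Step 1: (-2, -12, 14) -> (-(14), -(-2), -(-12)) = (-14, 2, 12)
Step 2: (-14, 2, 12) -> (-(12), -(-14), -(2)) = (-12, 14, -2)
Step 3: (-12, 14, -2) -> (-(-2), -(-12), -(14)) = (2, 12, -14)
Step 4: (2, 12, -14) -> (-(-14), -(2), -(12)) = (14, -2, -12)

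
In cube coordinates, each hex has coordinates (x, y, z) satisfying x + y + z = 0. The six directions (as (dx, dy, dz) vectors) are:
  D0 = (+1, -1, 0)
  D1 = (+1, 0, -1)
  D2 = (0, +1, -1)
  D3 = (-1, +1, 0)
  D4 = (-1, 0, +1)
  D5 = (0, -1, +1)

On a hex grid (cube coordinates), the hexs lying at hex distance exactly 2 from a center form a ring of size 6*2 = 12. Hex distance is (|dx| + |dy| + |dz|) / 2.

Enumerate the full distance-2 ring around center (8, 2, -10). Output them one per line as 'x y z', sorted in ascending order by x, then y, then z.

Walk ring at distance 2 from (8, 2, -10):
Start at center + D4*2 = (6, 2, -8)
  hex 0: (6, 2, -8)
  hex 1: (7, 1, -8)
  hex 2: (8, 0, -8)
  hex 3: (9, 0, -9)
  hex 4: (10, 0, -10)
  hex 5: (10, 1, -11)
  hex 6: (10, 2, -12)
  hex 7: (9, 3, -12)
  hex 8: (8, 4, -12)
  hex 9: (7, 4, -11)
  hex 10: (6, 4, -10)
  hex 11: (6, 3, -9)
Sorted: 12 hexes.

Answer: 6 2 -8
6 3 -9
6 4 -10
7 1 -8
7 4 -11
8 0 -8
8 4 -12
9 0 -9
9 3 -12
10 0 -10
10 1 -11
10 2 -12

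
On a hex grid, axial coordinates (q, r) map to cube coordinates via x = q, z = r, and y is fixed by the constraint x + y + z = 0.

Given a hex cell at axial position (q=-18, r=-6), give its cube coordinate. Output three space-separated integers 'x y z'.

x = q = -18
z = r = -6
y = -x - z = -(-18) - (-6) = 24

Answer: -18 24 -6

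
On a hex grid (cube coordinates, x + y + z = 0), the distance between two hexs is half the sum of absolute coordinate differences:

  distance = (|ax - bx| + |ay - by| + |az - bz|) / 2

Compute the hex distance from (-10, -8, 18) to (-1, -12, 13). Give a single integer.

Answer: 9

Derivation:
|ax - bx| = |-10 - (-1)| = 9
|ay - by| = |-8 - (-12)| = 4
|az - bz| = |18 - 13| = 5
distance = (9 + 4 + 5) / 2 = 18 / 2 = 9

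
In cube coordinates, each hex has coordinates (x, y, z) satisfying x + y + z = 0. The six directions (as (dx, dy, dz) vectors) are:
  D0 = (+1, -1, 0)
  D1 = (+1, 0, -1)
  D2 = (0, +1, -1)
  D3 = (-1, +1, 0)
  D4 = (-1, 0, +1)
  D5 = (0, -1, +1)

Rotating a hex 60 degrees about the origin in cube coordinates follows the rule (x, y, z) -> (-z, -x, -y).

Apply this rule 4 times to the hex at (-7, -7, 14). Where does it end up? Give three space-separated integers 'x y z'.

Answer: 14 -7 -7

Derivation:
Start: (-7, -7, 14)
Step 1: (-7, -7, 14) -> (-(14), -(-7), -(-7)) = (-14, 7, 7)
Step 2: (-14, 7, 7) -> (-(7), -(-14), -(7)) = (-7, 14, -7)
Step 3: (-7, 14, -7) -> (-(-7), -(-7), -(14)) = (7, 7, -14)
Step 4: (7, 7, -14) -> (-(-14), -(7), -(7)) = (14, -7, -7)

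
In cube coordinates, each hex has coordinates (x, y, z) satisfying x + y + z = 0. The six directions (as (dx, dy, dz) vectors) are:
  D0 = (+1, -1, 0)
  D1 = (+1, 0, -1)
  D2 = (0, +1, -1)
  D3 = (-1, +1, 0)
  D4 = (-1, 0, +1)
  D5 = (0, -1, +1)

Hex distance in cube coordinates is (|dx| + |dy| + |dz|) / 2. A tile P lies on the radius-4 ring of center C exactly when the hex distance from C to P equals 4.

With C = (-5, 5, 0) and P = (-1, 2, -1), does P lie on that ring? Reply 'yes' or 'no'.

Answer: yes

Derivation:
|px - cx| = |-1 - (-5)| = 4
|py - cy| = |2 - 5| = 3
|pz - cz| = |-1 - 0| = 1
distance = (4+3+1)/2 = 8/2 = 4
radius = 4; distance == radius -> yes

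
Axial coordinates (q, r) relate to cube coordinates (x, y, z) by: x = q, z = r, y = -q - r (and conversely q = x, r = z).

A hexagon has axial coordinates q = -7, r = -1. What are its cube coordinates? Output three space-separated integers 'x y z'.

Answer: -7 8 -1

Derivation:
x = q = -7
z = r = -1
y = -x - z = -(-7) - (-1) = 8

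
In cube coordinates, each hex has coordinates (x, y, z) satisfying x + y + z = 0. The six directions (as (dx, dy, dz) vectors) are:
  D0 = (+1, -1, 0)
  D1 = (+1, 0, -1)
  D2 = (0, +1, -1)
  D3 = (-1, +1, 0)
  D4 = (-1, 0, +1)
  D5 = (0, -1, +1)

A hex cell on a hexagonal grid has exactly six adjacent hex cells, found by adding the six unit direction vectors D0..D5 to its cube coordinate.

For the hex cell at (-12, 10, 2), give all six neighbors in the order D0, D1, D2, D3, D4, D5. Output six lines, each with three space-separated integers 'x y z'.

Answer: -11 9 2
-11 10 1
-12 11 1
-13 11 2
-13 10 3
-12 9 3

Derivation:
Center: (-12, 10, 2). Add each direction:
  D0: (-12, 10, 2) + (1, -1, 0) = (-11, 9, 2)
  D1: (-12, 10, 2) + (1, 0, -1) = (-11, 10, 1)
  D2: (-12, 10, 2) + (0, 1, -1) = (-12, 11, 1)
  D3: (-12, 10, 2) + (-1, 1, 0) = (-13, 11, 2)
  D4: (-12, 10, 2) + (-1, 0, 1) = (-13, 10, 3)
  D5: (-12, 10, 2) + (0, -1, 1) = (-12, 9, 3)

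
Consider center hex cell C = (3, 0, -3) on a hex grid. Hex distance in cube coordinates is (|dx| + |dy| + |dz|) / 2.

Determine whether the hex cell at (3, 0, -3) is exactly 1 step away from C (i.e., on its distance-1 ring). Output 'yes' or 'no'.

Answer: no

Derivation:
|px - cx| = |3 - 3| = 0
|py - cy| = |0 - 0| = 0
|pz - cz| = |-3 - (-3)| = 0
distance = (0+0+0)/2 = 0/2 = 0
radius = 1; distance != radius -> no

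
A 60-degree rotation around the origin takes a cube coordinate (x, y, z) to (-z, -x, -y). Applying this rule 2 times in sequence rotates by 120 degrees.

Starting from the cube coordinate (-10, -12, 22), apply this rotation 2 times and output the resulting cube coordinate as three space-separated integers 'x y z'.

Start: (-10, -12, 22)
Step 1: (-10, -12, 22) -> (-(22), -(-10), -(-12)) = (-22, 10, 12)
Step 2: (-22, 10, 12) -> (-(12), -(-22), -(10)) = (-12, 22, -10)

Answer: -12 22 -10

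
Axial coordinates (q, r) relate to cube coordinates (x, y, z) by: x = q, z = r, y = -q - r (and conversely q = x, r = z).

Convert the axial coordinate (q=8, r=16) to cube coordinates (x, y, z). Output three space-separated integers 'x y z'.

Answer: 8 -24 16

Derivation:
x = q = 8
z = r = 16
y = -x - z = -(8) - (16) = -24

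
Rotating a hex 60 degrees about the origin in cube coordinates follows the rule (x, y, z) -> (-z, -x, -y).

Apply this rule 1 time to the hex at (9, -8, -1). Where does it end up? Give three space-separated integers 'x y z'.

Answer: 1 -9 8

Derivation:
Start: (9, -8, -1)
Step 1: (9, -8, -1) -> (-(-1), -(9), -(-8)) = (1, -9, 8)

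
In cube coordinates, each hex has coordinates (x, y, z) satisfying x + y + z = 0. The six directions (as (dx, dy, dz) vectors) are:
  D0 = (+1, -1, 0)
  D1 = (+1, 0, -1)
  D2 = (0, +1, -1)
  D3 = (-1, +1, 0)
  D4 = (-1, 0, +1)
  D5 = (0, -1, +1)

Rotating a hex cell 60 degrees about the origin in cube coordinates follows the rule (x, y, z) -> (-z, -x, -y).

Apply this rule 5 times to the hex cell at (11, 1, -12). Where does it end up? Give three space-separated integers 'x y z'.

Answer: -1 12 -11

Derivation:
Start: (11, 1, -12)
Step 1: (11, 1, -12) -> (-(-12), -(11), -(1)) = (12, -11, -1)
Step 2: (12, -11, -1) -> (-(-1), -(12), -(-11)) = (1, -12, 11)
Step 3: (1, -12, 11) -> (-(11), -(1), -(-12)) = (-11, -1, 12)
Step 4: (-11, -1, 12) -> (-(12), -(-11), -(-1)) = (-12, 11, 1)
Step 5: (-12, 11, 1) -> (-(1), -(-12), -(11)) = (-1, 12, -11)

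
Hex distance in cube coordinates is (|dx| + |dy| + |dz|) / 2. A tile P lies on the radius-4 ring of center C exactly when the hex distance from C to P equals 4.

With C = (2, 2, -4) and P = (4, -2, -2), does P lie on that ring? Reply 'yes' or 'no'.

|px - cx| = |4 - 2| = 2
|py - cy| = |-2 - 2| = 4
|pz - cz| = |-2 - (-4)| = 2
distance = (2+4+2)/2 = 8/2 = 4
radius = 4; distance == radius -> yes

Answer: yes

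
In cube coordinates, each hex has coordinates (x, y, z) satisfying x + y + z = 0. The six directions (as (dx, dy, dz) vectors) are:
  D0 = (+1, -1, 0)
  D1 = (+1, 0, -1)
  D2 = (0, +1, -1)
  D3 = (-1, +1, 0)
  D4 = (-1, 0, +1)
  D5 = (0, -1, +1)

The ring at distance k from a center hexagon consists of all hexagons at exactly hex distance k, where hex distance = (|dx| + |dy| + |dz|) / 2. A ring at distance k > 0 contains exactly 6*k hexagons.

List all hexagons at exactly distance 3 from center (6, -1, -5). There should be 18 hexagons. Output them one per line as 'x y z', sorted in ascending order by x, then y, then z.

Walk ring at distance 3 from (6, -1, -5):
Start at center + D4*3 = (3, -1, -2)
  hex 0: (3, -1, -2)
  hex 1: (4, -2, -2)
  hex 2: (5, -3, -2)
  hex 3: (6, -4, -2)
  hex 4: (7, -4, -3)
  hex 5: (8, -4, -4)
  hex 6: (9, -4, -5)
  hex 7: (9, -3, -6)
  hex 8: (9, -2, -7)
  hex 9: (9, -1, -8)
  hex 10: (8, 0, -8)
  hex 11: (7, 1, -8)
  hex 12: (6, 2, -8)
  hex 13: (5, 2, -7)
  hex 14: (4, 2, -6)
  hex 15: (3, 2, -5)
  hex 16: (3, 1, -4)
  hex 17: (3, 0, -3)
Sorted: 18 hexes.

Answer: 3 -1 -2
3 0 -3
3 1 -4
3 2 -5
4 -2 -2
4 2 -6
5 -3 -2
5 2 -7
6 -4 -2
6 2 -8
7 -4 -3
7 1 -8
8 -4 -4
8 0 -8
9 -4 -5
9 -3 -6
9 -2 -7
9 -1 -8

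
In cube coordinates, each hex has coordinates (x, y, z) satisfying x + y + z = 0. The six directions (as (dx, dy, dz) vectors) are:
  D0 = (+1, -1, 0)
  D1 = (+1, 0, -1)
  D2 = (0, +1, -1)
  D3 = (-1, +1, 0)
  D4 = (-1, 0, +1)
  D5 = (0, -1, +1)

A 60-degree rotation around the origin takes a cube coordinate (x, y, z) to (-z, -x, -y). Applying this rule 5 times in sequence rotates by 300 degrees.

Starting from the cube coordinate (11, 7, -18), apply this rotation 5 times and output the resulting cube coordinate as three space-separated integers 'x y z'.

Answer: -7 18 -11

Derivation:
Start: (11, 7, -18)
Step 1: (11, 7, -18) -> (-(-18), -(11), -(7)) = (18, -11, -7)
Step 2: (18, -11, -7) -> (-(-7), -(18), -(-11)) = (7, -18, 11)
Step 3: (7, -18, 11) -> (-(11), -(7), -(-18)) = (-11, -7, 18)
Step 4: (-11, -7, 18) -> (-(18), -(-11), -(-7)) = (-18, 11, 7)
Step 5: (-18, 11, 7) -> (-(7), -(-18), -(11)) = (-7, 18, -11)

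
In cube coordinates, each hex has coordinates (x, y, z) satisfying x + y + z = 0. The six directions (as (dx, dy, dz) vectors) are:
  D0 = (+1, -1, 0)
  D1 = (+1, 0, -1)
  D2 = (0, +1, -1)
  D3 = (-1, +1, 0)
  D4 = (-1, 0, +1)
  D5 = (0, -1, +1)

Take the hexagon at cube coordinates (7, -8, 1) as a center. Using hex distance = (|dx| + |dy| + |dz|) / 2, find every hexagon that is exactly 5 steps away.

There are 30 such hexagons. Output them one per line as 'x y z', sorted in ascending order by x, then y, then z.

Walk ring at distance 5 from (7, -8, 1):
Start at center + D4*5 = (2, -8, 6)
  hex 0: (2, -8, 6)
  hex 1: (3, -9, 6)
  hex 2: (4, -10, 6)
  hex 3: (5, -11, 6)
  hex 4: (6, -12, 6)
  hex 5: (7, -13, 6)
  hex 6: (8, -13, 5)
  hex 7: (9, -13, 4)
  hex 8: (10, -13, 3)
  hex 9: (11, -13, 2)
  hex 10: (12, -13, 1)
  hex 11: (12, -12, 0)
  hex 12: (12, -11, -1)
  hex 13: (12, -10, -2)
  hex 14: (12, -9, -3)
  hex 15: (12, -8, -4)
  hex 16: (11, -7, -4)
  hex 17: (10, -6, -4)
  hex 18: (9, -5, -4)
  hex 19: (8, -4, -4)
  hex 20: (7, -3, -4)
  hex 21: (6, -3, -3)
  hex 22: (5, -3, -2)
  hex 23: (4, -3, -1)
  hex 24: (3, -3, 0)
  hex 25: (2, -3, 1)
  hex 26: (2, -4, 2)
  hex 27: (2, -5, 3)
  hex 28: (2, -6, 4)
  hex 29: (2, -7, 5)
Sorted: 30 hexes.

Answer: 2 -8 6
2 -7 5
2 -6 4
2 -5 3
2 -4 2
2 -3 1
3 -9 6
3 -3 0
4 -10 6
4 -3 -1
5 -11 6
5 -3 -2
6 -12 6
6 -3 -3
7 -13 6
7 -3 -4
8 -13 5
8 -4 -4
9 -13 4
9 -5 -4
10 -13 3
10 -6 -4
11 -13 2
11 -7 -4
12 -13 1
12 -12 0
12 -11 -1
12 -10 -2
12 -9 -3
12 -8 -4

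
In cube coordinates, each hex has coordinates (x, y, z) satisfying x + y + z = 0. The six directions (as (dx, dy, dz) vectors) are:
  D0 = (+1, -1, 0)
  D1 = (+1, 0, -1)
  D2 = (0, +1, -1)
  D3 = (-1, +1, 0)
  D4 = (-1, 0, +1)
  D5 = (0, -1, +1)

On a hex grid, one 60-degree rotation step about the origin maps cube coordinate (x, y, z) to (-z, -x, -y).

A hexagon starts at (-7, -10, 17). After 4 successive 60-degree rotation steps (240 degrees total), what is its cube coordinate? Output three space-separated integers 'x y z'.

Start: (-7, -10, 17)
Step 1: (-7, -10, 17) -> (-(17), -(-7), -(-10)) = (-17, 7, 10)
Step 2: (-17, 7, 10) -> (-(10), -(-17), -(7)) = (-10, 17, -7)
Step 3: (-10, 17, -7) -> (-(-7), -(-10), -(17)) = (7, 10, -17)
Step 4: (7, 10, -17) -> (-(-17), -(7), -(10)) = (17, -7, -10)

Answer: 17 -7 -10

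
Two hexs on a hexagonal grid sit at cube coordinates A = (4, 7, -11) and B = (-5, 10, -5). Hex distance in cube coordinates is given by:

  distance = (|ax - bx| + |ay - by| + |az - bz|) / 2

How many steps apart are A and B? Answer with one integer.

Answer: 9

Derivation:
|ax - bx| = |4 - (-5)| = 9
|ay - by| = |7 - 10| = 3
|az - bz| = |-11 - (-5)| = 6
distance = (9 + 3 + 6) / 2 = 18 / 2 = 9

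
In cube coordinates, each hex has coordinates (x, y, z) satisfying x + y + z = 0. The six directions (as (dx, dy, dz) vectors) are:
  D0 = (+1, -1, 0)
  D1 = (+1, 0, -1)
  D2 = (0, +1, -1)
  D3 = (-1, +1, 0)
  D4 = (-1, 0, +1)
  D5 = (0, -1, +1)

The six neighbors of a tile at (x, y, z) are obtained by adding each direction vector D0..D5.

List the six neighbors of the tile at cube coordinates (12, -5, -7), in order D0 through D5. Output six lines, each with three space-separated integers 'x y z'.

Center: (12, -5, -7). Add each direction:
  D0: (12, -5, -7) + (1, -1, 0) = (13, -6, -7)
  D1: (12, -5, -7) + (1, 0, -1) = (13, -5, -8)
  D2: (12, -5, -7) + (0, 1, -1) = (12, -4, -8)
  D3: (12, -5, -7) + (-1, 1, 0) = (11, -4, -7)
  D4: (12, -5, -7) + (-1, 0, 1) = (11, -5, -6)
  D5: (12, -5, -7) + (0, -1, 1) = (12, -6, -6)

Answer: 13 -6 -7
13 -5 -8
12 -4 -8
11 -4 -7
11 -5 -6
12 -6 -6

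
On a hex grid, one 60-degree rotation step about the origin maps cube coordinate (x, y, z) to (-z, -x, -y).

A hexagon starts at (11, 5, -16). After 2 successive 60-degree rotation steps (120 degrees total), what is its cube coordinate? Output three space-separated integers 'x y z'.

Start: (11, 5, -16)
Step 1: (11, 5, -16) -> (-(-16), -(11), -(5)) = (16, -11, -5)
Step 2: (16, -11, -5) -> (-(-5), -(16), -(-11)) = (5, -16, 11)

Answer: 5 -16 11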